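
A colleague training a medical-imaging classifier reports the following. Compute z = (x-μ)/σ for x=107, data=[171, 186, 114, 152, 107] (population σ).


μ = 146, σ = 31.0032
z = (107 - 146)/31.0032 = -1.2579

-1.2579


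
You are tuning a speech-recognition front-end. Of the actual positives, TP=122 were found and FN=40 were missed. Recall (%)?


Recall = TP/(TP+FN)
= 122/(122+40)
= 122/162 = 75.31%

75.31%


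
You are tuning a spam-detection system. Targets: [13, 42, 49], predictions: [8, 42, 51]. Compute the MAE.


Absolute errors: |13-8|=5, |42-42|=0, |49-51|=2
Sum = 7
MAE = 7/3 = 7/3

7/3


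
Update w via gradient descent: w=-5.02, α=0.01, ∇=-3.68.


w_new = w - α·∇
= -5.02 - 0.01·-3.68
= -5.02 + 0.0368
= -4.9832

-4.9832


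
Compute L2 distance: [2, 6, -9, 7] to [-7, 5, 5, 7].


d = √((2+ 7)² + (6-5)² + (-9-5)² + (7-7)²)
  = √(81 + 1 + 196 + 0)
  = √278 = 16.6733

16.6733


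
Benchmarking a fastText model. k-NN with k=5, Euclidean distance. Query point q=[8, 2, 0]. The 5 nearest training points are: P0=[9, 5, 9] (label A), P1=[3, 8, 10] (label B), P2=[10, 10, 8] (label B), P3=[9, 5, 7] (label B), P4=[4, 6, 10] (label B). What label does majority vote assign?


d(q,P0) = 9.5394  (label A)
d(q,P1) = 12.6886  (label B)
d(q,P2) = 11.4891  (label B)
d(q,P3) = 7.6811  (label B)
d(q,P4) = 11.4891  (label B)
Votes: A=1, B=4
Majority → B

B


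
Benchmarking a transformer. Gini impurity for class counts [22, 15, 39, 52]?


Probabilities: [22/128, 15/128, 39/128, 52/128] ≈ [0.1719, 0.1172, 0.3047, 0.4062]
Σpᵢ² = (484 + 225 + 1521 + 2704)/128² = 4934/16384
Gini = 1 - Σpᵢ² = 1 - 4934/16384 = 0.6989

0.6989


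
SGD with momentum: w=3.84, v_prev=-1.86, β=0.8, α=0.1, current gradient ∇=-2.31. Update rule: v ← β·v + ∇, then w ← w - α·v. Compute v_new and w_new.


v_new = 0.8·-1.86 - 2.31 = -1.488 - 2.31 = -3.798
w_new = 3.84 - 0.1·-3.798 = 3.84 + 0.3798 = 4.2198

v_new=-3.798, w_new=4.2198


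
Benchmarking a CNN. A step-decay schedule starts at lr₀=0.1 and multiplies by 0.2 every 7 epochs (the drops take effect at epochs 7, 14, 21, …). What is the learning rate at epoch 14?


n_drops = ⌊14/7⌋ = 2
lr = 0.1·0.2^2 = 0.1·0.04 = 0.004

0.004


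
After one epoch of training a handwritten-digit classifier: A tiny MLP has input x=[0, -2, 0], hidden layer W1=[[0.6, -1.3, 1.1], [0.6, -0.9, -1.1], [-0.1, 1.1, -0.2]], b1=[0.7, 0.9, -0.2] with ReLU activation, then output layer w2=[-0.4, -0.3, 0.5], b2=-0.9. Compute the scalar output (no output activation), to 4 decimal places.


z1[0] = (0.6)·(0) + (-1.3)·(-2) + (1.1)·(0) + 0.7 = 3.3
z1[1] = (0.6)·(0) + (-0.9)·(-2) + (-1.1)·(0) + 0.9 = 2.7
z1[2] = (-0.1)·(0) + (1.1)·(-2) + (-0.2)·(0) - 0.2 = -2.4
h = ReLU(z1) = [3.3, 2.7, 0.0]
output = (-0.4)·(3.3) + (-0.3)·(2.7) + (0.5)·(0.0) - 0.9 = -3.03

-3.03


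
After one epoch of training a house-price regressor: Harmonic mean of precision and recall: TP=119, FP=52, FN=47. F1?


Precision = 119/171 = 0.6959
Recall = 119/166 = 0.7169
F1 = 2·P·R/(P+R) = 2·TP/(2·TP+FP+FN) = 238/(238+52+47) = 238/337 = 0.7062

0.7062


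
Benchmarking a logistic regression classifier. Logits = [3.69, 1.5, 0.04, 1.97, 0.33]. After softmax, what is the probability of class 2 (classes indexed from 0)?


Exponentials: e^3.69=40.0448, e^1.5=4.4817, e^0.04=1.0408, e^1.97=7.1707, e^0.33=1.391
Sum = 54.129
Softmax = [0.7398, 0.0828, 0.0192, 0.1325, 0.0257]
p[2] = 1.0408/54.129 = 0.0192

0.0192


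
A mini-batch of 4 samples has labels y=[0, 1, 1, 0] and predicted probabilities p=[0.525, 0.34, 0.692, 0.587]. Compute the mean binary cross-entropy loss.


L[0] = -ln(1-0.525) = -ln(0.475) = 0.7444
L[1] = -ln(0.34) = 1.0788
L[2] = -ln(0.692) = 0.3682
L[3] = -ln(1-0.587) = -ln(0.413) = 0.8843
mean = (0.7444 + 1.0788 + 0.3682 + 0.8843)/4 = 0.7689

0.7689


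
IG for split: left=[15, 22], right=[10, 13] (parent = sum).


Parent = [25, 35], H_parent = 0.9799
H_left = 0.974 (n=37), H_right = 0.9877 (n=23)
H_children = (37/60)·0.974 + (23/60)·0.9877 = 0.9793
IG = 0.9799 - 0.9793 = 0.0006

0.0006


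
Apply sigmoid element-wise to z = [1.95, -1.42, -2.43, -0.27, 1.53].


σ(1.95) = 1/(1+e^-1.95) = 0.8754
σ(-1.42) = 1/(1+e^1.42) = 0.1947
σ(-2.43) = 1/(1+e^2.43) = 0.0809
σ(-0.27) = 1/(1+e^0.27) = 0.4329
σ(1.53) = 1/(1+e^-1.53) = 0.822
result = [0.8754, 0.1947, 0.0809, 0.4329, 0.822]

[0.8754, 0.1947, 0.0809, 0.4329, 0.822]


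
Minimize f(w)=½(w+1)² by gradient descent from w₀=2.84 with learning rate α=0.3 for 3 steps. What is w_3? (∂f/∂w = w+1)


step 1: grad = 2.84+1 = 3.84; w = 2.84 - 0.3·(3.84) = 1.688
step 2: grad = 1.688+1 = 2.688; w = 1.688 - 0.3·(2.688) = 0.8816
step 3: grad = 0.8816+1 = 1.8816; w = 0.8816 - 0.3·(1.8816) = 0.31712

0.31712


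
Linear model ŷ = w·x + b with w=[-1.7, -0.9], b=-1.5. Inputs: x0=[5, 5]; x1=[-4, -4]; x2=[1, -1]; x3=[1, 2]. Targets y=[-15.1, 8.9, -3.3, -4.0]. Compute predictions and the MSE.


ŷ0 = (-1.7)·(5) + (-0.9)·(5) - 1.5 = -14.5
ŷ1 = (-1.7)·(-4) + (-0.9)·(-4) - 1.5 = 8.9
ŷ2 = (-1.7)·(1) + (-0.9)·(-1) - 1.5 = -2.3
ŷ3 = (-1.7)·(1) + (-0.9)·(2) - 1.5 = -5.0
errors² = [0.36, 0.0, 1.0, 1.0]
MSE = 2.3600/4 = 0.59

0.59


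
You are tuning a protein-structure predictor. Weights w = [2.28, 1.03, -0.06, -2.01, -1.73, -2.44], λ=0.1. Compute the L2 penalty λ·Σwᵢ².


‖w‖₂² = (2.28)² + (1.03)² + (-0.06)² + (-2.01)² + (-1.73)² + (-2.44)²
     = 5.1984 + 1.0609 + 0.0036 + 4.0401 + 2.9929 + 5.9536
     = 19.2495
λ·‖w‖₂² = 0.1·19.2495 = 1.92495

1.92495


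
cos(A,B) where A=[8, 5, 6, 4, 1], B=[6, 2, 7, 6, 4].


A·B = 8·6 + 5·2 + 6·7 + 4·6 + 1·4 = 128
‖A‖ = √142 = 11.9164, ‖B‖ = √141 = 11.8743
cos = 128/(√142·√141) = 128/√20022 = 0.9046

0.9046


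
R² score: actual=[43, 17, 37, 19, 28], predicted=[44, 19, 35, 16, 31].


ȳ = 28.8
SS_res = Σ(y-ŷ)² = 27
SS_tot = Σ(y-ȳ)² = 504.8
R² = 1 - SS_res/SS_tot = 1 - 0.0535 = 0.9465

0.9465


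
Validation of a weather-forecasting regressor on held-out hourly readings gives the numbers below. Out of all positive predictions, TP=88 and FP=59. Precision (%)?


Precision = TP/(TP+FP)
= 88/(88+59)
= 88/147 = 59.86%

59.86%


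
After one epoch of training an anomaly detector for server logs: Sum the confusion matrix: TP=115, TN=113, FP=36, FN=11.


Total = TP + TN + FP + FN
= 115 + 113 + 36 + 11
= 275
(Predicted positive: 151, predicted negative: 124)

275


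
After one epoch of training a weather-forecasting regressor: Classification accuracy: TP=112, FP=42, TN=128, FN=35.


Accuracy = (TP+TN)/(TP+TN+FP+FN)
= (112+128)/(317)
= 240/317 = 75.71%

75.71%


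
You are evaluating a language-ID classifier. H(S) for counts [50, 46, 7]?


Probabilities: [50/103, 46/103, 7/103] ≈ [0.4854, 0.4466, 0.068]
H = -((50/103)·log₂(50/103) + (46/103)·log₂(46/103) + (7/103)·log₂(7/103))
  = 1.2891 bits

1.2891 bits


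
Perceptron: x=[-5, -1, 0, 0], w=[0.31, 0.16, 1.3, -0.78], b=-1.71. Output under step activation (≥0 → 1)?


z = (-5)·(0.31) + (-1)·(0.16) + (0)·(1.3) + (0)·(-0.78) - 1.71
  = -3.42
step(z) = 0 (z<0)

0


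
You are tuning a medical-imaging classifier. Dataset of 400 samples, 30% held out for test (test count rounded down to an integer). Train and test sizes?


Test = ⌊400·30/100⌋ = 120
Train = 400 - 120 = 280

Train: 280, Test: 120


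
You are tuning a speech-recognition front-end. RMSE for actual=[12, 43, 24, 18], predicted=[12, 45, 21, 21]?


MSE = 22/4 = 5.5
RMSE = √(22/4) = 2.3452

2.3452


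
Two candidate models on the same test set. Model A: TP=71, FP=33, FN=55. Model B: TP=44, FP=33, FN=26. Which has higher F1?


Model A: P=71/104=0.6827, R=71/126=0.5635, F1=2PR/(P+R)=2TP/(2TP+FP+FN)=142/230=0.6174
Model B: P=44/77=0.5714, R=44/70=0.6286, F1=2PR/(P+R)=2TP/(2TP+FP+FN)=88/147=0.5986
0.6174 > 0.5986 → Model A

Model A


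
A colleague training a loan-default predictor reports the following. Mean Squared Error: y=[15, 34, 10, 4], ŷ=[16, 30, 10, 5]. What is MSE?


Squared errors: (15-16)²=1, (34-30)²=16, (10-10)²=0, (4-5)²=1
Sum = 18
MSE = 18/4 = 9/2

9/2


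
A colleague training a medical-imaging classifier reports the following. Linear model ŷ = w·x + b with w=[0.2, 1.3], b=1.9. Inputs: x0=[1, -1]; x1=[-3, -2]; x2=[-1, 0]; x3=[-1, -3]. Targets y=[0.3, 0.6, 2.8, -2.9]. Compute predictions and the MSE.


ŷ0 = (0.2)·(1) + (1.3)·(-1) + 1.9 = 0.8
ŷ1 = (0.2)·(-3) + (1.3)·(-2) + 1.9 = -1.3
ŷ2 = (0.2)·(-1) + (1.3)·(0) + 1.9 = 1.7
ŷ3 = (0.2)·(-1) + (1.3)·(-3) + 1.9 = -2.2
errors² = [0.25, 3.61, 1.21, 0.49]
MSE = 5.5600/4 = 1.39

1.39


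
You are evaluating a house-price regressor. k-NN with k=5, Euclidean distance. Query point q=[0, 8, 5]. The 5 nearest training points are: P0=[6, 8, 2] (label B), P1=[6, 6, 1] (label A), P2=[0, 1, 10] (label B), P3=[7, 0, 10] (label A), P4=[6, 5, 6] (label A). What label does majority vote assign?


d(q,P0) = 6.7082  (label B)
d(q,P1) = 7.4833  (label A)
d(q,P2) = 8.6023  (label B)
d(q,P3) = 11.7473  (label A)
d(q,P4) = 6.7823  (label A)
Votes: A=3, B=2
Majority → A

A


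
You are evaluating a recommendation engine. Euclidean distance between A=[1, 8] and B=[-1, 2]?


d = √((1+ 1)² + (8-2)²)
  = √(4 + 36)
  = √40 = 6.3246

6.3246


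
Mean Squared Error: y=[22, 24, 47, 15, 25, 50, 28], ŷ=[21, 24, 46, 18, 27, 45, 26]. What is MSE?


Squared errors: (22-21)²=1, (24-24)²=0, (47-46)²=1, (15-18)²=9, (25-27)²=4, (50-45)²=25, (28-26)²=4
Sum = 44
MSE = 44/7 = 44/7

44/7


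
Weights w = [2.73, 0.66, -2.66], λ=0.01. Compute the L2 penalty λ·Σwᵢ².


‖w‖₂² = (2.73)² + (0.66)² + (-2.66)²
     = 7.4529 + 0.4356 + 7.0756
     = 14.9641
λ·‖w‖₂² = 0.01·14.9641 = 0.149641

0.149641


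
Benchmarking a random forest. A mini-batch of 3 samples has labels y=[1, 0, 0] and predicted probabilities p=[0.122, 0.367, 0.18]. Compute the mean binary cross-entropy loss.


L[0] = -ln(0.122) = 2.1037
L[1] = -ln(1-0.367) = -ln(0.633) = 0.4573
L[2] = -ln(1-0.18) = -ln(0.82) = 0.1985
mean = (2.1037 + 0.4573 + 0.1985)/3 = 0.9198

0.9198


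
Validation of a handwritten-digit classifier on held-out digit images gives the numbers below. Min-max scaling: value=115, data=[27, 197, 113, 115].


min=27, max=197
(115-27)/(197-27) = 88/170 = 0.5176

0.5176


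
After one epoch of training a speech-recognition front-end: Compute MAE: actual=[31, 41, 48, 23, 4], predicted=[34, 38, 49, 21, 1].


Absolute errors: |31-34|=3, |41-38|=3, |48-49|=1, |23-21|=2, |4-1|=3
Sum = 12
MAE = 12/5 = 12/5

12/5


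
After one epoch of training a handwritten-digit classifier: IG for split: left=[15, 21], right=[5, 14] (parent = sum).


Parent = [20, 35], H_parent = 0.9457
H_left = 0.9799 (n=36), H_right = 0.8315 (n=19)
H_children = (36/55)·0.9799 + (19/55)·0.8315 = 0.9286
IG = 0.9457 - 0.9286 = 0.0171

0.0171


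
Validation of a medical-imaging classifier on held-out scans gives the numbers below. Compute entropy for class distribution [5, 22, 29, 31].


Probabilities: [5/87, 22/87, 29/87, 31/87] ≈ [0.0575, 0.2529, 0.3333, 0.3563]
H = -((5/87)·log₂(5/87) + (22/87)·log₂(22/87) + (29/87)·log₂(29/87) + (31/87)·log₂(31/87))
  = 1.7972 bits

1.7972 bits


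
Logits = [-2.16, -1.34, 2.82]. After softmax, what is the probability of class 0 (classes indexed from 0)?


Exponentials: e^-2.16=0.1153, e^-1.34=0.2618, e^2.82=16.7769
Sum = 17.154
Softmax = [0.0067, 0.0153, 0.978]
p[0] = 0.1153/17.154 = 0.0067

0.0067


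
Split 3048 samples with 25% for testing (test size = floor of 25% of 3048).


Test = ⌊3048·25/100⌋ = 762
Train = 3048 - 762 = 2286

Train: 2286, Test: 762


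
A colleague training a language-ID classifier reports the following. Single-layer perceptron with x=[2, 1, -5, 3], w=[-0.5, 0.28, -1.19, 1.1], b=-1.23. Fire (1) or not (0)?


z = (2)·(-0.5) + (1)·(0.28) + (-5)·(-1.19) + (3)·(1.1) - 1.23
  = 7.3
step(z) = 1 (z≥0)

1


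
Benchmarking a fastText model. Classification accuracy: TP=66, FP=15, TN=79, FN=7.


Accuracy = (TP+TN)/(TP+TN+FP+FN)
= (66+79)/(167)
= 145/167 = 86.83%

86.83%


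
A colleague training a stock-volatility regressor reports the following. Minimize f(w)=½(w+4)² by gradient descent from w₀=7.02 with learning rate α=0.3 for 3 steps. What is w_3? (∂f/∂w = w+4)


step 1: grad = 7.02+4 = 11.02; w = 7.02 - 0.3·(11.02) = 3.714
step 2: grad = 3.714+4 = 7.714; w = 3.714 - 0.3·(7.714) = 1.3998
step 3: grad = 1.3998+4 = 5.3998; w = 1.3998 - 0.3·(5.3998) = -0.22014

-0.22014


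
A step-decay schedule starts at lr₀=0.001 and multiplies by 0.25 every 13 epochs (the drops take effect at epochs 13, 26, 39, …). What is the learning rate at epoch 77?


n_drops = ⌊77/13⌋ = 5
lr = 0.001·0.25^5 = 0.001·0.0009765625 = 0.0000009765625

0.0000009765625


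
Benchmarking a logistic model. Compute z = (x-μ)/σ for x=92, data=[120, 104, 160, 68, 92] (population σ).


μ = 108.8, σ = 30.7142
z = (92 - 108.8)/30.7142 = -0.547

-0.547


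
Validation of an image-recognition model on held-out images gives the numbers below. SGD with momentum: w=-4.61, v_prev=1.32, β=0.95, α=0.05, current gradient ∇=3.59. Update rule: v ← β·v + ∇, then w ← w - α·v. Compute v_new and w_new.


v_new = 0.95·1.32 + 3.59 = 1.254 + 3.59 = 4.844
w_new = -4.61 - 0.05·4.844 = -4.61 - 0.2422 = -4.8522

v_new=4.844, w_new=-4.8522


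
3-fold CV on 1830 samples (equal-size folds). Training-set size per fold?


Fold size = 1830/3 = 610
Training per fold = 1830 - 610 = 1220

1220


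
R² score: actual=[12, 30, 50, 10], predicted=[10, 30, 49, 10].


ȳ = 25.5
SS_res = Σ(y-ŷ)² = 5
SS_tot = Σ(y-ȳ)² = 1043
R² = 1 - SS_res/SS_tot = 1 - 0.0048 = 0.9952

0.9952


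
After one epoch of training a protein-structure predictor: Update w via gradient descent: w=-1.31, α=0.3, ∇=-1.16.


w_new = w - α·∇
= -1.31 - 0.3·-1.16
= -1.31 + 0.348
= -0.962

-0.962


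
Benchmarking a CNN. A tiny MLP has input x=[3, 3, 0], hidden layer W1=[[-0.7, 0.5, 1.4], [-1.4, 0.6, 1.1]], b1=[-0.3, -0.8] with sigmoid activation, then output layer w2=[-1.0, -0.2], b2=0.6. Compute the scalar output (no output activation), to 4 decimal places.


z1[0] = (-0.7)·(3) + (0.5)·(3) + (1.4)·(0) - 0.3 = -0.9
z1[1] = (-1.4)·(3) + (0.6)·(3) + (1.1)·(0) - 0.8 = -3.2
h = sigmoid(z1) = [0.2891, 0.0392]
output = (-1.0)·(0.2891) + (-0.2)·(0.0392) + 0.6 = 0.3031

0.3031


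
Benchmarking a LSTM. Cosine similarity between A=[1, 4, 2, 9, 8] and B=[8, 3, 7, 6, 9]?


A·B = 1·8 + 4·3 + 2·7 + 9·6 + 8·9 = 160
‖A‖ = √166 = 12.8841, ‖B‖ = √239 = 15.4596
cos = 160/(√166·√239) = 160/√39674 = 0.8033

0.8033


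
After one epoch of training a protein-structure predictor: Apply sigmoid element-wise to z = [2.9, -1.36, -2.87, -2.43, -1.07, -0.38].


σ(2.9) = 1/(1+e^-2.9) = 0.9478
σ(-1.36) = 1/(1+e^1.36) = 0.2042
σ(-2.87) = 1/(1+e^2.87) = 0.0537
σ(-2.43) = 1/(1+e^2.43) = 0.0809
σ(-1.07) = 1/(1+e^1.07) = 0.2554
σ(-0.38) = 1/(1+e^0.38) = 0.4061
result = [0.9478, 0.2042, 0.0537, 0.0809, 0.2554, 0.4061]

[0.9478, 0.2042, 0.0537, 0.0809, 0.2554, 0.4061]


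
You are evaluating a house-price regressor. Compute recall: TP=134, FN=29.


Recall = TP/(TP+FN)
= 134/(134+29)
= 134/163 = 82.21%

82.21%


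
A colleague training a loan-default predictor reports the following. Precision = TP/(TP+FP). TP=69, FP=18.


Precision = TP/(TP+FP)
= 69/(69+18)
= 69/87 = 79.31%

79.31%


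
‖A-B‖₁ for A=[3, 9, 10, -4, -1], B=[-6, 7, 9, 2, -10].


d = |3+ 6| + |9-7| + |10-9| + |-4-2| + |-1+ 10|
  = 9 + 2 + 1 + 6 + 9
  = 27

27


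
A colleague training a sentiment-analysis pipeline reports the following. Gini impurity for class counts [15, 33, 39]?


Probabilities: [15/87, 33/87, 39/87] ≈ [0.1724, 0.3793, 0.4483]
Σpᵢ² = (225 + 1089 + 1521)/87² = 2835/7569
Gini = 1 - Σpᵢ² = 1 - 2835/7569 = 0.6254

0.6254


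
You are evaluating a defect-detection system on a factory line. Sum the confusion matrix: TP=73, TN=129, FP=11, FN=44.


Total = TP + TN + FP + FN
= 73 + 129 + 11 + 44
= 257
(Predicted positive: 84, predicted negative: 173)

257


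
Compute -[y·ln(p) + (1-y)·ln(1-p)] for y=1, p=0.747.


BCE = -[y·ln(p) + (1-y)·ln(1-p)]
= -1·ln(0.747) - 0
= -ln(0.747) = 0.2917

0.2917


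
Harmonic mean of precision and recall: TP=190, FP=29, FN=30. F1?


Precision = 190/219 = 0.8676
Recall = 190/220 = 0.8636
F1 = 2·P·R/(P+R) = 2·TP/(2·TP+FP+FN) = 380/(380+29+30) = 380/439 = 0.8656

0.8656


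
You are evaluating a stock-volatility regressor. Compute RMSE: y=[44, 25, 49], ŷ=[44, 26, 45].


MSE = 17/3 = 5.6667
RMSE = √(17/3) = 2.3805

2.3805


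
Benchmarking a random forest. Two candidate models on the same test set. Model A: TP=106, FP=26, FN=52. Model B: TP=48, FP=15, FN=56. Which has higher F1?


Model A: P=106/132=0.803, R=106/158=0.6709, F1=2PR/(P+R)=2TP/(2TP+FP+FN)=212/290=0.731
Model B: P=48/63=0.7619, R=48/104=0.4615, F1=2PR/(P+R)=2TP/(2TP+FP+FN)=96/167=0.5749
0.731 > 0.5749 → Model A

Model A


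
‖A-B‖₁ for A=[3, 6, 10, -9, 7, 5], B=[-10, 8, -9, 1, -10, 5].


d = |3+ 10| + |6-8| + |10+ 9| + |-9-1| + |7+ 10| + |5-5|
  = 13 + 2 + 19 + 10 + 17 + 0
  = 61

61


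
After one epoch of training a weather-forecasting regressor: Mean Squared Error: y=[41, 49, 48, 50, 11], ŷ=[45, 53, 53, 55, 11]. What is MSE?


Squared errors: (41-45)²=16, (49-53)²=16, (48-53)²=25, (50-55)²=25, (11-11)²=0
Sum = 82
MSE = 82/5 = 82/5

82/5


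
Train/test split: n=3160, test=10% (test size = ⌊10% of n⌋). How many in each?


Test = ⌊3160·10/100⌋ = 316
Train = 3160 - 316 = 2844

Train: 2844, Test: 316


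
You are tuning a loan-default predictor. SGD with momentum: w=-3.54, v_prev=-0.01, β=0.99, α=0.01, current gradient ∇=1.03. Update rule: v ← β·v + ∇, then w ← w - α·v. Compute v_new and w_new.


v_new = 0.99·-0.01 + 1.03 = -0.0099 + 1.03 = 1.0201
w_new = -3.54 - 0.01·1.0201 = -3.54 - 0.010201 = -3.550201

v_new=1.0201, w_new=-3.550201


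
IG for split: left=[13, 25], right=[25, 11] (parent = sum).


Parent = [38, 36], H_parent = 0.9995
H_left = 0.9268 (n=38), H_right = 0.888 (n=36)
H_children = (38/74)·0.9268 + (36/74)·0.888 = 0.9079
IG = 0.9995 - 0.9079 = 0.0916

0.0916


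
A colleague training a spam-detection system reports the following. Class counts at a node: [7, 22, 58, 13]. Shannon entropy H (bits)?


Probabilities: [7/100, 22/100, 58/100, 13/100] ≈ [0.07, 0.22, 0.58, 0.13]
H = -((7/100)·log₂(7/100) + (22/100)·log₂(22/100) + (58/100)·log₂(58/100) + (13/100)·log₂(13/100))
  = 1.5876 bits

1.5876 bits


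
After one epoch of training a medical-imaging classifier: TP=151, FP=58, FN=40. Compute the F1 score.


Precision = 151/209 = 0.7225
Recall = 151/191 = 0.7906
F1 = 2·P·R/(P+R) = 2·TP/(2·TP+FP+FN) = 302/(302+58+40) = 302/400 = 0.755

0.755


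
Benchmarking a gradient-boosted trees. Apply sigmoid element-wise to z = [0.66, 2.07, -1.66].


σ(0.66) = 1/(1+e^-0.66) = 0.6593
σ(2.07) = 1/(1+e^-2.07) = 0.888
σ(-1.66) = 1/(1+e^1.66) = 0.1598
result = [0.6593, 0.888, 0.1598]

[0.6593, 0.888, 0.1598]


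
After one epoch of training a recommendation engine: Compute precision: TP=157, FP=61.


Precision = TP/(TP+FP)
= 157/(157+61)
= 157/218 = 72.02%

72.02%


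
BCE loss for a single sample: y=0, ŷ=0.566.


BCE = -[y·ln(p) + (1-y)·ln(1-p)]
= -0 - 1·ln(1-0.566)
= -ln(0.434) = 0.8347

0.8347


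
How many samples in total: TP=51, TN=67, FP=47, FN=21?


Total = TP + TN + FP + FN
= 51 + 67 + 47 + 21
= 186
(Predicted positive: 98, predicted negative: 88)

186


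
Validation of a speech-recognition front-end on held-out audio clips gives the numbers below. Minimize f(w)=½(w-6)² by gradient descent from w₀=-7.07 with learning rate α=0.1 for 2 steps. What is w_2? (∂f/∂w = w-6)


step 1: grad = -7.07-6 = -13.07; w = -7.07 - 0.1·(-13.07) = -5.763
step 2: grad = -5.763-6 = -11.763; w = -5.763 - 0.1·(-11.763) = -4.5867

-4.5867


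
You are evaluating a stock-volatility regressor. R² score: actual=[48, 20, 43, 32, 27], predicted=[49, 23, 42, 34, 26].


ȳ = 34
SS_res = Σ(y-ŷ)² = 16
SS_tot = Σ(y-ȳ)² = 526
R² = 1 - SS_res/SS_tot = 1 - 0.0304 = 0.9696

0.9696


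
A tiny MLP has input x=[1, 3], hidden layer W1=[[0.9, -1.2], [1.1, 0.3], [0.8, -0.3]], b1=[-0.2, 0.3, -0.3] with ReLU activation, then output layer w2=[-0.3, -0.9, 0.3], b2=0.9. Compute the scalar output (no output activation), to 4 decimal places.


z1[0] = (0.9)·(1) + (-1.2)·(3) - 0.2 = -2.9
z1[1] = (1.1)·(1) + (0.3)·(3) + 0.3 = 2.3
z1[2] = (0.8)·(1) + (-0.3)·(3) - 0.3 = -0.4
h = ReLU(z1) = [0.0, 2.3, 0.0]
output = (-0.3)·(0.0) + (-0.9)·(2.3) + (0.3)·(0.0) + 0.9 = -1.17

-1.17


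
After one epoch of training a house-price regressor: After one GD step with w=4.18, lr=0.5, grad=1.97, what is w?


w_new = w - α·∇
= 4.18 - 0.5·1.97
= 4.18 - 0.985
= 3.195

3.195


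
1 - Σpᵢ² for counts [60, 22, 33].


Probabilities: [60/115, 22/115, 33/115] ≈ [0.5217, 0.1913, 0.287]
Σpᵢ² = (3600 + 484 + 1089)/115² = 5173/13225
Gini = 1 - Σpᵢ² = 1 - 5173/13225 = 0.6088

0.6088


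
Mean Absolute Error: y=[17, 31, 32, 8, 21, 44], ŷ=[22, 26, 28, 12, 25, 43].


Absolute errors: |17-22|=5, |31-26|=5, |32-28|=4, |8-12|=4, |21-25|=4, |44-43|=1
Sum = 23
MAE = 23/6 = 23/6

23/6


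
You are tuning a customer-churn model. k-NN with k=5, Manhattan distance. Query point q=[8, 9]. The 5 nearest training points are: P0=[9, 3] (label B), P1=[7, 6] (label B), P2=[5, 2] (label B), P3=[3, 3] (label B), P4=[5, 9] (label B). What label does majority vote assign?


d(q,P0) = 7  (label B)
d(q,P1) = 4  (label B)
d(q,P2) = 10  (label B)
d(q,P3) = 11  (label B)
d(q,P4) = 3  (label B)
Votes: A=0, B=5
Majority → B

B


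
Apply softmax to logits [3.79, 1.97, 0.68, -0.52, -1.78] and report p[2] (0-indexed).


Exponentials: e^3.79=44.2564, e^1.97=7.1707, e^0.68=1.9739, e^-0.52=0.5945, e^-1.78=0.1686
Sum = 54.1641
Softmax = [0.8171, 0.1324, 0.0364, 0.011, 0.0031]
p[2] = 1.9739/54.1641 = 0.0364

0.0364


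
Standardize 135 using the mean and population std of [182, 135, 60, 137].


μ = 128.5, σ = 43.7864
z = (135 - 128.5)/43.7864 = 0.1484

0.1484


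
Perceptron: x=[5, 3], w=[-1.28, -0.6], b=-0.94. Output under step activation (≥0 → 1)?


z = (5)·(-1.28) + (3)·(-0.6) - 0.94
  = -9.14
step(z) = 0 (z<0)

0


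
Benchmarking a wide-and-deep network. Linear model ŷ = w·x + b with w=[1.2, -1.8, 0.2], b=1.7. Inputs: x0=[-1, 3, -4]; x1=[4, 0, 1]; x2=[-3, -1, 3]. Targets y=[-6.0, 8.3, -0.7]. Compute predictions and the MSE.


ŷ0 = (1.2)·(-1) + (-1.8)·(3) + (0.2)·(-4) + 1.7 = -5.7
ŷ1 = (1.2)·(4) + (-1.8)·(0) + (0.2)·(1) + 1.7 = 6.7
ŷ2 = (1.2)·(-3) + (-1.8)·(-1) + (0.2)·(3) + 1.7 = 0.5
errors² = [0.09, 2.56, 1.44]
MSE = 4.0900/3 = 1.3633

1.3633


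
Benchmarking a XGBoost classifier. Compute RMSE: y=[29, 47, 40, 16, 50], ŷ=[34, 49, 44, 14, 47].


MSE = 58/5 = 11.6
RMSE = √(58/5) = 3.4059

3.4059


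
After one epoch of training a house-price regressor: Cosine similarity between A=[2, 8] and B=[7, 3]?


A·B = 2·7 + 8·3 = 38
‖A‖ = √68 = 8.2462, ‖B‖ = √58 = 7.6158
cos = 38/(√68·√58) = 38/√3944 = 0.6051

0.6051


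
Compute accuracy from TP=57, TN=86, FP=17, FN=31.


Accuracy = (TP+TN)/(TP+TN+FP+FN)
= (57+86)/(191)
= 143/191 = 74.87%

74.87%


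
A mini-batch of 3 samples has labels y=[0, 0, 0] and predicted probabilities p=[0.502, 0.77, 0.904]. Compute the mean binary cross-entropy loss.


L[0] = -ln(1-0.502) = -ln(0.498) = 0.6972
L[1] = -ln(1-0.77) = -ln(0.23) = 1.4697
L[2] = -ln(1-0.904) = -ln(0.096) = 2.3434
mean = (0.6972 + 1.4697 + 2.3434)/3 = 1.5034

1.5034


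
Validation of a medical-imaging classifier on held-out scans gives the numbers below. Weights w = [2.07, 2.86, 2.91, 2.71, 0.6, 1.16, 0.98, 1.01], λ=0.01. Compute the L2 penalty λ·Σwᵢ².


‖w‖₂² = (2.07)² + (2.86)² + (2.91)² + (2.71)² + (0.6)² + (1.16)² + (0.98)² + (1.01)²
     = 4.2849 + 8.1796 + 8.4681 + 7.3441 + 0.36 + 1.3456 + 0.9604 + 1.0201
     = 31.9628
λ·‖w‖₂² = 0.01·31.9628 = 0.319628

0.319628


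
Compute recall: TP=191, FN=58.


Recall = TP/(TP+FN)
= 191/(191+58)
= 191/249 = 76.71%

76.71%


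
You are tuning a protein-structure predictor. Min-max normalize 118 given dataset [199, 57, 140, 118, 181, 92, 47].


min=47, max=199
(118-47)/(199-47) = 71/152 = 0.4671

0.4671


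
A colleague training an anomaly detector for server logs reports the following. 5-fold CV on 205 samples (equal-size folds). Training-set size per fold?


Fold size = 205/5 = 41
Training per fold = 205 - 41 = 164

164


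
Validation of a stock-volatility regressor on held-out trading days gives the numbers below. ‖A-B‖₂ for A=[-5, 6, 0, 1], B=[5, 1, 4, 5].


d = √((-5-5)² + (6-1)² + (0-4)² + (1-5)²)
  = √(100 + 25 + 16 + 16)
  = √157 = 12.53

12.53


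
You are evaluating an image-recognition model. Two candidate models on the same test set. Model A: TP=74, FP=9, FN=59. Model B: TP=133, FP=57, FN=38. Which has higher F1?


Model A: P=74/83=0.8916, R=74/133=0.5564, F1=2PR/(P+R)=2TP/(2TP+FP+FN)=148/216=0.6852
Model B: P=133/190=0.7, R=133/171=0.7778, F1=2PR/(P+R)=2TP/(2TP+FP+FN)=266/361=0.7368
0.6852 < 0.7368 → Model B

Model B


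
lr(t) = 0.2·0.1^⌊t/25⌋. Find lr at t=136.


n_drops = ⌊136/25⌋ = 5
lr = 0.2·0.1^5 = 0.2·0.00001 = 0.000002

0.000002


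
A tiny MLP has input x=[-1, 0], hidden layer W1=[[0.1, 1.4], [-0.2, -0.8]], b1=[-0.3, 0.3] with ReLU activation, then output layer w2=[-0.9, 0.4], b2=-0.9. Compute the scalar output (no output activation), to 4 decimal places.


z1[0] = (0.1)·(-1) + (1.4)·(0) - 0.3 = -0.4
z1[1] = (-0.2)·(-1) + (-0.8)·(0) + 0.3 = 0.5
h = ReLU(z1) = [0.0, 0.5]
output = (-0.9)·(0.0) + (0.4)·(0.5) - 0.9 = -0.7

-0.7


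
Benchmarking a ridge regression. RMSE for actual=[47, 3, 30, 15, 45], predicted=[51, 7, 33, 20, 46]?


MSE = 67/5 = 13.4
RMSE = √(67/5) = 3.6606

3.6606


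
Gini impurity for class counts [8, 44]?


Probabilities: [8/52, 44/52] ≈ [0.1538, 0.8462]
Σpᵢ² = (64 + 1936)/52² = 2000/2704
Gini = 1 - Σpᵢ² = 1 - 2000/2704 = 0.2604

0.2604


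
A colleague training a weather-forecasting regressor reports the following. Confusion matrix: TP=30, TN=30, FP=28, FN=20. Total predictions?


Total = TP + TN + FP + FN
= 30 + 30 + 28 + 20
= 108
(Predicted positive: 58, predicted negative: 50)

108


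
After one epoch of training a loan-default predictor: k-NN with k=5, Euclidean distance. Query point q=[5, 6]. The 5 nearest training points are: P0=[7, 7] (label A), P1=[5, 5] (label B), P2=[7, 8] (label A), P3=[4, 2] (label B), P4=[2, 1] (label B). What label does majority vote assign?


d(q,P0) = 2.2361  (label A)
d(q,P1) = 1.0  (label B)
d(q,P2) = 2.8284  (label A)
d(q,P3) = 4.1231  (label B)
d(q,P4) = 5.831  (label B)
Votes: A=2, B=3
Majority → B

B


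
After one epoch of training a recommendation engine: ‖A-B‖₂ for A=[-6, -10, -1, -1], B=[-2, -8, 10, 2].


d = √((-6+ 2)² + (-10+ 8)² + (-1-10)² + (-1-2)²)
  = √(16 + 4 + 121 + 9)
  = √150 = 12.2474

12.2474


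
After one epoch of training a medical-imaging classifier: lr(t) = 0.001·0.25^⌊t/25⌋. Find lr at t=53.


n_drops = ⌊53/25⌋ = 2
lr = 0.001·0.25^2 = 0.001·0.0625 = 0.0000625

0.0000625


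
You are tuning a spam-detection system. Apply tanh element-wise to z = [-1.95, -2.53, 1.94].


tanh(-1.95) = -0.9603
tanh(-2.53) = -0.9874
tanh(1.94) = 0.9595
result = [-0.9603, -0.9874, 0.9595]

[-0.9603, -0.9874, 0.9595]


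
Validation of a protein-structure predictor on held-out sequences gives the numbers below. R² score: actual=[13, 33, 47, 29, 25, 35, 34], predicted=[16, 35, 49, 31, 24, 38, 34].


ȳ = 30.8571
SS_res = Σ(y-ŷ)² = 31
SS_tot = Σ(y-ȳ)² = 648.86
R² = 1 - SS_res/SS_tot = 1 - 0.0478 = 0.9522

0.9522


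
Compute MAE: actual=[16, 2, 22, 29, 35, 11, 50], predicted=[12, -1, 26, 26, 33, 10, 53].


Absolute errors: |16-12|=4, |2+ 1|=3, |22-26|=4, |29-26|=3, |35-33|=2, |11-10|=1, |50-53|=3
Sum = 20
MAE = 20/7 = 20/7

20/7


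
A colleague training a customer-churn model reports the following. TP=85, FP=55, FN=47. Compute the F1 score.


Precision = 85/140 = 0.6071
Recall = 85/132 = 0.6439
F1 = 2·P·R/(P+R) = 2·TP/(2·TP+FP+FN) = 170/(170+55+47) = 170/272 = 0.625

0.625


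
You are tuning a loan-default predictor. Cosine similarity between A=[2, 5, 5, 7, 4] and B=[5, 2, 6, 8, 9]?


A·B = 2·5 + 5·2 + 5·6 + 7·8 + 4·9 = 142
‖A‖ = √119 = 10.9087, ‖B‖ = √210 = 14.4914
cos = 142/(√119·√210) = 142/√24990 = 0.8983

0.8983


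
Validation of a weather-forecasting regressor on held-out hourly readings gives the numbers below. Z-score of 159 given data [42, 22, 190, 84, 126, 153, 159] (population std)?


μ = 110.8571, σ = 58.4867
z = (159 - 110.8571)/58.4867 = 0.8231

0.8231


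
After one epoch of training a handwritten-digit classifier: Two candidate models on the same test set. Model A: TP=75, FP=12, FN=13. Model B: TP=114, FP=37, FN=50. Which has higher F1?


Model A: P=75/87=0.8621, R=75/88=0.8523, F1=2PR/(P+R)=2TP/(2TP+FP+FN)=150/175=0.8571
Model B: P=114/151=0.755, R=114/164=0.6951, F1=2PR/(P+R)=2TP/(2TP+FP+FN)=228/315=0.7238
0.8571 > 0.7238 → Model A

Model A


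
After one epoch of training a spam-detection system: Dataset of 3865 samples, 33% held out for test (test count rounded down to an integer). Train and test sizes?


Test = ⌊3865·33/100⌋ = 1275
Train = 3865 - 1275 = 2590

Train: 2590, Test: 1275


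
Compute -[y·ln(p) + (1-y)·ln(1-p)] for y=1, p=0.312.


BCE = -[y·ln(p) + (1-y)·ln(1-p)]
= -1·ln(0.312) - 0
= -ln(0.312) = 1.1648

1.1648


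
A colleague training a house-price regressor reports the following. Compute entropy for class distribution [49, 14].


Probabilities: [49/63, 14/63] ≈ [0.7778, 0.2222]
H = -((49/63)·log₂(49/63) + (14/63)·log₂(14/63))
  = 0.7642 bits

0.7642 bits


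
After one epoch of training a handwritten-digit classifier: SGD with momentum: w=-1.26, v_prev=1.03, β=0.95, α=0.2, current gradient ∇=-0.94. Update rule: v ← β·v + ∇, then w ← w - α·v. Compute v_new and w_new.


v_new = 0.95·1.03 - 0.94 = 0.9785 - 0.94 = 0.0385
w_new = -1.26 - 0.2·0.0385 = -1.26 - 0.0077 = -1.2677

v_new=0.0385, w_new=-1.2677


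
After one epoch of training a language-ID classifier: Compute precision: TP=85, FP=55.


Precision = TP/(TP+FP)
= 85/(85+55)
= 85/140 = 60.71%

60.71%


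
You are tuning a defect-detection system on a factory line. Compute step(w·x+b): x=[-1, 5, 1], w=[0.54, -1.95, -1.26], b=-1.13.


z = (-1)·(0.54) + (5)·(-1.95) + (1)·(-1.26) - 1.13
  = -12.68
step(z) = 0 (z<0)

0


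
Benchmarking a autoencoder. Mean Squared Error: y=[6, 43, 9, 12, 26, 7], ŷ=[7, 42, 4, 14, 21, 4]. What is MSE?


Squared errors: (6-7)²=1, (43-42)²=1, (9-4)²=25, (12-14)²=4, (26-21)²=25, (7-4)²=9
Sum = 65
MSE = 65/6 = 65/6

65/6


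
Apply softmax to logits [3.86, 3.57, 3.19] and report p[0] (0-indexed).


Exponentials: e^3.86=47.4654, e^3.57=35.5166, e^3.19=24.2884
Sum = 107.2704
Softmax = [0.4425, 0.3311, 0.2264]
p[0] = 47.4654/107.2704 = 0.4425

0.4425


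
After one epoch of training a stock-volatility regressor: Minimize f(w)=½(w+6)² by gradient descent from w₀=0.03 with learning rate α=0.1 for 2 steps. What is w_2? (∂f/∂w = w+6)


step 1: grad = 0.03+6 = 6.03; w = 0.03 - 0.1·(6.03) = -0.573
step 2: grad = -0.573+6 = 5.427; w = -0.573 - 0.1·(5.427) = -1.1157

-1.1157


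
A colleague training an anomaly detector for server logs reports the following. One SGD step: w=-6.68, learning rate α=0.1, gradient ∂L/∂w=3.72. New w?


w_new = w - α·∇
= -6.68 - 0.1·3.72
= -6.68 - 0.372
= -7.052

-7.052


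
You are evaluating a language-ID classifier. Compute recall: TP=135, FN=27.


Recall = TP/(TP+FN)
= 135/(135+27)
= 135/162 = 83.33%

83.33%


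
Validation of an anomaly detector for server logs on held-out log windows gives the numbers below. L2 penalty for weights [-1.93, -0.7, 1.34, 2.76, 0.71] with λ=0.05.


‖w‖₂² = (-1.93)² + (-0.7)² + (1.34)² + (2.76)² + (0.71)²
     = 3.7249 + 0.49 + 1.7956 + 7.6176 + 0.5041
     = 14.1322
λ·‖w‖₂² = 0.05·14.1322 = 0.70661

0.70661


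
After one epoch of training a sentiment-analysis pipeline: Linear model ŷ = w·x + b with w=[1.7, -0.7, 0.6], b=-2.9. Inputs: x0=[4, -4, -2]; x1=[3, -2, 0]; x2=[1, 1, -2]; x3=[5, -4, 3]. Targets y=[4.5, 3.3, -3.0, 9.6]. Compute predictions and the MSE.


ŷ0 = (1.7)·(4) + (-0.7)·(-4) + (0.6)·(-2) - 2.9 = 5.5
ŷ1 = (1.7)·(3) + (-0.7)·(-2) + (0.6)·(0) - 2.9 = 3.6
ŷ2 = (1.7)·(1) + (-0.7)·(1) + (0.6)·(-2) - 2.9 = -3.1
ŷ3 = (1.7)·(5) + (-0.7)·(-4) + (0.6)·(3) - 2.9 = 10.2
errors² = [1.0, 0.09, 0.01, 0.36]
MSE = 1.4600/4 = 0.365

0.365


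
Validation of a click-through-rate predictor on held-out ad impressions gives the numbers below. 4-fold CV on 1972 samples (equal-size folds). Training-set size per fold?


Fold size = 1972/4 = 493
Training per fold = 1972 - 493 = 1479

1479


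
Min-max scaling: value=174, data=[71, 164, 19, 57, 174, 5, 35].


min=5, max=174
(174-5)/(174-5) = 169/169 = 1.0

1.0


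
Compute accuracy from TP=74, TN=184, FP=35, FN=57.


Accuracy = (TP+TN)/(TP+TN+FP+FN)
= (74+184)/(350)
= 258/350 = 73.71%

73.71%


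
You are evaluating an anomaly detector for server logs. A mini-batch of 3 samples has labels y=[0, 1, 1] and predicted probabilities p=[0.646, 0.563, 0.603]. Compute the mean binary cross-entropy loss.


L[0] = -ln(1-0.646) = -ln(0.354) = 1.0385
L[1] = -ln(0.563) = 0.5745
L[2] = -ln(0.603) = 0.5058
mean = (1.0385 + 0.5745 + 0.5058)/3 = 0.7063

0.7063


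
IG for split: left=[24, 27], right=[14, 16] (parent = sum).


Parent = [38, 43], H_parent = 0.9972
H_left = 0.9975 (n=51), H_right = 0.9968 (n=30)
H_children = (51/81)·0.9975 + (30/81)·0.9968 = 0.9972
IG = 0.9972 - 0.9972 = 0.0

0.0


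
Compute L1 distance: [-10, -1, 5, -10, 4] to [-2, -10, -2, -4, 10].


d = |-10+ 2| + |-1+ 10| + |5+ 2| + |-10+ 4| + |4-10|
  = 8 + 9 + 7 + 6 + 6
  = 36

36


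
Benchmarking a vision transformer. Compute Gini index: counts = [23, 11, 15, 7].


Probabilities: [23/56, 11/56, 15/56, 7/56] ≈ [0.4107, 0.1964, 0.2679, 0.125]
Σpᵢ² = (529 + 121 + 225 + 49)/56² = 924/3136
Gini = 1 - Σpᵢ² = 1 - 924/3136 = 0.7054

0.7054


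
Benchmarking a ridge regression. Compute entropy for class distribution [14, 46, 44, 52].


Probabilities: [14/156, 46/156, 44/156, 52/156] ≈ [0.0897, 0.2949, 0.2821, 0.3333]
H = -((14/156)·log₂(14/156) + (46/156)·log₂(46/156) + (44/156)·log₂(44/156) + (52/156)·log₂(52/156))
  = 1.875 bits

1.875 bits


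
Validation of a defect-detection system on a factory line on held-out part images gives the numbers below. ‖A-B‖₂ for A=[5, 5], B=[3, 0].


d = √((5-3)² + (5-0)²)
  = √(4 + 25)
  = √29 = 5.3852

5.3852


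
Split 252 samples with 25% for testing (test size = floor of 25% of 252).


Test = ⌊252·25/100⌋ = 63
Train = 252 - 63 = 189

Train: 189, Test: 63


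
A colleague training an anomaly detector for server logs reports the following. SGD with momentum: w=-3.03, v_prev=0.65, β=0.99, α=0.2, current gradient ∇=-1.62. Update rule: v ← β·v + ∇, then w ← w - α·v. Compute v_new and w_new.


v_new = 0.99·0.65 - 1.62 = 0.6435 - 1.62 = -0.9765
w_new = -3.03 - 0.2·-0.9765 = -3.03 + 0.1953 = -2.8347

v_new=-0.9765, w_new=-2.8347


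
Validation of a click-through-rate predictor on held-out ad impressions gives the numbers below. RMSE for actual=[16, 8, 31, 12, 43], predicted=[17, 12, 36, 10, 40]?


MSE = 55/5 = 11
RMSE = √(55/5) = 3.3166

3.3166


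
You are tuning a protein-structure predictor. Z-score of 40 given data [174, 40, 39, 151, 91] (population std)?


μ = 99, σ = 55.6309
z = (40 - 99)/55.6309 = -1.0606

-1.0606


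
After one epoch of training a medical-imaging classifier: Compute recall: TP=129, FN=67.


Recall = TP/(TP+FN)
= 129/(129+67)
= 129/196 = 65.82%

65.82%


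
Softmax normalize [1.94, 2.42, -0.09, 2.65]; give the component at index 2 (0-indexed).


Exponentials: e^1.94=6.9588, e^2.42=11.2459, e^-0.09=0.9139, e^2.65=14.154
Sum = 33.2726
Softmax = [0.2091, 0.338, 0.0275, 0.4254]
p[2] = 0.9139/33.2726 = 0.0275

0.0275


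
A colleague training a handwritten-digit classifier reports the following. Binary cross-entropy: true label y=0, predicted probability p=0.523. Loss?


BCE = -[y·ln(p) + (1-y)·ln(1-p)]
= -0 - 1·ln(1-0.523)
= -ln(0.477) = 0.7402

0.7402


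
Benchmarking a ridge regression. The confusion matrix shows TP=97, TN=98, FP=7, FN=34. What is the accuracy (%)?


Accuracy = (TP+TN)/(TP+TN+FP+FN)
= (97+98)/(236)
= 195/236 = 82.63%

82.63%


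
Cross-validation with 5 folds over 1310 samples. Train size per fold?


Fold size = 1310/5 = 262
Training per fold = 1310 - 262 = 1048

1048


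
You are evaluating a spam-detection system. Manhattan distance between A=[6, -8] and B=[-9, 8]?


d = |6+ 9| + |-8-8|
  = 15 + 16
  = 31

31


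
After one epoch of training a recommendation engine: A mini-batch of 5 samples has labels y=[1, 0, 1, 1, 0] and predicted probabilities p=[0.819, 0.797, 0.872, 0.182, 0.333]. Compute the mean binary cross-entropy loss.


L[0] = -ln(0.819) = 0.1997
L[1] = -ln(1-0.797) = -ln(0.203) = 1.5945
L[2] = -ln(0.872) = 0.137
L[3] = -ln(0.182) = 1.7037
L[4] = -ln(1-0.333) = -ln(0.667) = 0.405
mean = (0.1997 + 1.5945 + 0.137 + 1.7037 + 0.405)/5 = 0.808

0.808


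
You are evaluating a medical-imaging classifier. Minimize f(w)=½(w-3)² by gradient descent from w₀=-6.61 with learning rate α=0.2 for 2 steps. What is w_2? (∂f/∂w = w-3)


step 1: grad = -6.61-3 = -9.61; w = -6.61 - 0.2·(-9.61) = -4.688
step 2: grad = -4.688-3 = -7.688; w = -4.688 - 0.2·(-7.688) = -3.1504

-3.1504


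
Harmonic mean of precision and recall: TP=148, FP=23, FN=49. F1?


Precision = 148/171 = 0.8655
Recall = 148/197 = 0.7513
F1 = 2·P·R/(P+R) = 2·TP/(2·TP+FP+FN) = 296/(296+23+49) = 296/368 = 0.8043

0.8043


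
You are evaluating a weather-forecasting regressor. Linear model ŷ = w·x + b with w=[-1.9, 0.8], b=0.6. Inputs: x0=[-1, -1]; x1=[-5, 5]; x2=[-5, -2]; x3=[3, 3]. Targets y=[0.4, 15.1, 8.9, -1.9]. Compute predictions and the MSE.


ŷ0 = (-1.9)·(-1) + (0.8)·(-1) + 0.6 = 1.7
ŷ1 = (-1.9)·(-5) + (0.8)·(5) + 0.6 = 14.1
ŷ2 = (-1.9)·(-5) + (0.8)·(-2) + 0.6 = 8.5
ŷ3 = (-1.9)·(3) + (0.8)·(3) + 0.6 = -2.7
errors² = [1.69, 1.0, 0.16, 0.64]
MSE = 3.4900/4 = 0.8725

0.8725


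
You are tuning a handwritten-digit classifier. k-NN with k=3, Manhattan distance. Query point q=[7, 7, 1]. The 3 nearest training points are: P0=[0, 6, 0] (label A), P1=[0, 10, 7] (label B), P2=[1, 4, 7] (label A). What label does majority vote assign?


d(q,P0) = 9  (label A)
d(q,P1) = 16  (label B)
d(q,P2) = 15  (label A)
Votes: A=2, B=1
Majority → A

A


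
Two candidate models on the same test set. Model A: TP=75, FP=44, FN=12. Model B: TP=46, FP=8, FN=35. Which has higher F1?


Model A: P=75/119=0.6303, R=75/87=0.8621, F1=2PR/(P+R)=2TP/(2TP+FP+FN)=150/206=0.7282
Model B: P=46/54=0.8519, R=46/81=0.5679, F1=2PR/(P+R)=2TP/(2TP+FP+FN)=92/135=0.6815
0.7282 > 0.6815 → Model A

Model A


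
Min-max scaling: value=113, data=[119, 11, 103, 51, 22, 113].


min=11, max=119
(113-11)/(119-11) = 102/108 = 0.9444

0.9444
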